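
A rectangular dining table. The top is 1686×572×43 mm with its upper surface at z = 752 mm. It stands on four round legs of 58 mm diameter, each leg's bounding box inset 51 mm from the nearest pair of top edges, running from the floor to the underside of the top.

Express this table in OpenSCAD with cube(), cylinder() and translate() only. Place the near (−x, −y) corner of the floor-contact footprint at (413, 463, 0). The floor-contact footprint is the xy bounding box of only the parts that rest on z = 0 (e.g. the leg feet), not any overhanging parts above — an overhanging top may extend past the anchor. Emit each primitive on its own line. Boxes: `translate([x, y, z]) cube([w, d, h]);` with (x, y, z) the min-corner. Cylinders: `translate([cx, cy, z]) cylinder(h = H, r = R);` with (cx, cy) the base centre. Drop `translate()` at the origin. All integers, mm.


translate([362, 412, 709]) cube([1686, 572, 43]);
translate([442, 492, 0]) cylinder(h = 709, r = 29);
translate([1968, 492, 0]) cylinder(h = 709, r = 29);
translate([442, 904, 0]) cylinder(h = 709, r = 29);
translate([1968, 904, 0]) cylinder(h = 709, r = 29);


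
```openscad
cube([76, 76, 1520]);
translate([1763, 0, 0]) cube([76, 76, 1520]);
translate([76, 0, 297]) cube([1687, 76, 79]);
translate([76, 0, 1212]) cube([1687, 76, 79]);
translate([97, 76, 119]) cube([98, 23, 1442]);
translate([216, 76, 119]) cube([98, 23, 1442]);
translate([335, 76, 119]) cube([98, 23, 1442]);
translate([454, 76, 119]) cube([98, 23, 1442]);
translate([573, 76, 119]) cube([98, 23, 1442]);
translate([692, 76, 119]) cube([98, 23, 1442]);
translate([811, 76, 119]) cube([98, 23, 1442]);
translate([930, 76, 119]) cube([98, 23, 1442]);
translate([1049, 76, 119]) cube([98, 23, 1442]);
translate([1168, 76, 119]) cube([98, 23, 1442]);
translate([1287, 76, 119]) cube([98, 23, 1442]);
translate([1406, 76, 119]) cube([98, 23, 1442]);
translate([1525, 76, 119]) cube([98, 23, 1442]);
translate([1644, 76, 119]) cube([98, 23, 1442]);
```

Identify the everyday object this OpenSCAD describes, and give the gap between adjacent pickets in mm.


A fence section. The picket gap is 21 mm.

Two posts, two rails, 14 pickets — a fence section. Span 1687 mm holds 14 pickets of 98 mm with 15 equal gaps: ⌊(1687 − 14·98) / 15⌋ = 21 mm.


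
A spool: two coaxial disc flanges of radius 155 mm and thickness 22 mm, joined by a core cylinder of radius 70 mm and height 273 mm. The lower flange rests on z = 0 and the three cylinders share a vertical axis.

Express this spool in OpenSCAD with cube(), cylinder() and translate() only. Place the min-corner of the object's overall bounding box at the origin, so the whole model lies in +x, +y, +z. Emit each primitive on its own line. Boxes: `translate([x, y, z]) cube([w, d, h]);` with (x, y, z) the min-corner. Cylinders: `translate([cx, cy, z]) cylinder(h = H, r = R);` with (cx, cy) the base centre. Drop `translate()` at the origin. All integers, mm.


translate([155, 155, 0]) cylinder(h = 22, r = 155);
translate([155, 155, 22]) cylinder(h = 273, r = 70);
translate([155, 155, 295]) cylinder(h = 22, r = 155);


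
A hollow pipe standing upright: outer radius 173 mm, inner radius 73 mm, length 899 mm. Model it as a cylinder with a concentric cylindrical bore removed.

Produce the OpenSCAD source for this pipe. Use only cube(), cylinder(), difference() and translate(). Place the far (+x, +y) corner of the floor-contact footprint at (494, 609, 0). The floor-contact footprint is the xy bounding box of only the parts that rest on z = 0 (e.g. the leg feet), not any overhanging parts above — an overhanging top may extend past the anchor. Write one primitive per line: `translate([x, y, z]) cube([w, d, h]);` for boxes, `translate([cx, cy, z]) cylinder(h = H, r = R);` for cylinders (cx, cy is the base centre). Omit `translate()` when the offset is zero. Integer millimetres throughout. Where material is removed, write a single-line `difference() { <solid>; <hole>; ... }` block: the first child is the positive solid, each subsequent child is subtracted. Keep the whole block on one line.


difference() { translate([321, 436, 0]) cylinder(h = 899, r = 173); translate([321, 436, 0]) cylinder(h = 899, r = 73); }


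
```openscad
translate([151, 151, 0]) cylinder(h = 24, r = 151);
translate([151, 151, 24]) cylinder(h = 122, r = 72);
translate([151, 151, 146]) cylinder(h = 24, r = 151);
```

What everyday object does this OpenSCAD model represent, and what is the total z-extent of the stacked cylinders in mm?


A spool. The overall height is 170 mm.

Three coaxial cylinders, large–small–large — a spool. Two 24 mm flanges and a 122 mm core give 24 + 122 + 24 = 170 mm.


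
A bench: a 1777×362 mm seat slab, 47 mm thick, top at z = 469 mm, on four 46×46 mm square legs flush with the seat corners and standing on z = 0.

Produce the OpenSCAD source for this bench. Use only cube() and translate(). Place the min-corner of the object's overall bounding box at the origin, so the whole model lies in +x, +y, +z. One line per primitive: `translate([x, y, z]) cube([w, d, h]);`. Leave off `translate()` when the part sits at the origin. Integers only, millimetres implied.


translate([0, 0, 422]) cube([1777, 362, 47]);
cube([46, 46, 422]);
translate([0, 316, 0]) cube([46, 46, 422]);
translate([1731, 0, 0]) cube([46, 46, 422]);
translate([1731, 316, 0]) cube([46, 46, 422]);


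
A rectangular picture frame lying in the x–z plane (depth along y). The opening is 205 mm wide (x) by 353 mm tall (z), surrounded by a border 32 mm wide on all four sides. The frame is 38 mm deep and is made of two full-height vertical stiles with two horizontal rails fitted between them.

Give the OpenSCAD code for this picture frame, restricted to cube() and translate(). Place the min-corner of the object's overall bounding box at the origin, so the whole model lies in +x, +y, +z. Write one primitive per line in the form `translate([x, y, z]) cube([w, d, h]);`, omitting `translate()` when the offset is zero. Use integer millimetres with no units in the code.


cube([32, 38, 417]);
translate([237, 0, 0]) cube([32, 38, 417]);
translate([32, 0, 0]) cube([205, 38, 32]);
translate([32, 0, 385]) cube([205, 38, 32]);


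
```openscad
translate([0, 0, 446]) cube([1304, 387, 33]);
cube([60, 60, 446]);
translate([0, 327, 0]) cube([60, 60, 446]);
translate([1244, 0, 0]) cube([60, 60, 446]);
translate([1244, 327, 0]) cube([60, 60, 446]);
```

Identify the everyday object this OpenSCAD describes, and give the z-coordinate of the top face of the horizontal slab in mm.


A bench. The seat-top height is 479 mm.

A long slab on four corner posts — a bench. The slab sits at z = 446 with thickness 33, so the top is 446 + 33 = 479 mm.


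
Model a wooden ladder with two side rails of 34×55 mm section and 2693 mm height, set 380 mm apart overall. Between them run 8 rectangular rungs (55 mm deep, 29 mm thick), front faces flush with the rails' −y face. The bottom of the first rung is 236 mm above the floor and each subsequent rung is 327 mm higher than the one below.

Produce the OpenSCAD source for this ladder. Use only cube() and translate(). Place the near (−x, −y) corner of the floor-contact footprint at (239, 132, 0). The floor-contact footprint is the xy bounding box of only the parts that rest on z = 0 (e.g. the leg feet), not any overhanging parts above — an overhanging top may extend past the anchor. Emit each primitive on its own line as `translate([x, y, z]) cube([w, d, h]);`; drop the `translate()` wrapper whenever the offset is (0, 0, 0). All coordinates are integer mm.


translate([239, 132, 0]) cube([34, 55, 2693]);
translate([585, 132, 0]) cube([34, 55, 2693]);
translate([273, 132, 236]) cube([312, 55, 29]);
translate([273, 132, 563]) cube([312, 55, 29]);
translate([273, 132, 890]) cube([312, 55, 29]);
translate([273, 132, 1217]) cube([312, 55, 29]);
translate([273, 132, 1544]) cube([312, 55, 29]);
translate([273, 132, 1871]) cube([312, 55, 29]);
translate([273, 132, 2198]) cube([312, 55, 29]);
translate([273, 132, 2525]) cube([312, 55, 29]);


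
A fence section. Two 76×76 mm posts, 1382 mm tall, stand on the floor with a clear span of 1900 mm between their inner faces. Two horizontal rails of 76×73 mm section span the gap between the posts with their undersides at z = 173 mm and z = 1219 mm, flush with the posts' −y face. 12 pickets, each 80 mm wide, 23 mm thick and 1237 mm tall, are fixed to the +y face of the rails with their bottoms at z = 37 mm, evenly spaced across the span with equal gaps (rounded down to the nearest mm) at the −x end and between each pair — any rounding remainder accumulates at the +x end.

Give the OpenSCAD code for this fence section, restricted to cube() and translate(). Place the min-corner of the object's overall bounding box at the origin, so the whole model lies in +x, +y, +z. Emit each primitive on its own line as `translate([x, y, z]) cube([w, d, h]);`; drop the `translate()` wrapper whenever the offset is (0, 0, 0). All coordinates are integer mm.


cube([76, 76, 1382]);
translate([1976, 0, 0]) cube([76, 76, 1382]);
translate([76, 0, 173]) cube([1900, 76, 73]);
translate([76, 0, 1219]) cube([1900, 76, 73]);
translate([148, 76, 37]) cube([80, 23, 1237]);
translate([300, 76, 37]) cube([80, 23, 1237]);
translate([452, 76, 37]) cube([80, 23, 1237]);
translate([604, 76, 37]) cube([80, 23, 1237]);
translate([756, 76, 37]) cube([80, 23, 1237]);
translate([908, 76, 37]) cube([80, 23, 1237]);
translate([1060, 76, 37]) cube([80, 23, 1237]);
translate([1212, 76, 37]) cube([80, 23, 1237]);
translate([1364, 76, 37]) cube([80, 23, 1237]);
translate([1516, 76, 37]) cube([80, 23, 1237]);
translate([1668, 76, 37]) cube([80, 23, 1237]);
translate([1820, 76, 37]) cube([80, 23, 1237]);


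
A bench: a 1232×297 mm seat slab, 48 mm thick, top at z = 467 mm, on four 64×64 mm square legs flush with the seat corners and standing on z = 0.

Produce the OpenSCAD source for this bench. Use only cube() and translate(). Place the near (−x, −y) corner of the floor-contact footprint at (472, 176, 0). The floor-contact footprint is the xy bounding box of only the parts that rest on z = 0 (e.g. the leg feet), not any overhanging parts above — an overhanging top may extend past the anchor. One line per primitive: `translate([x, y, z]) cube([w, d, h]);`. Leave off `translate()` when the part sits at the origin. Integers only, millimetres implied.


translate([472, 176, 419]) cube([1232, 297, 48]);
translate([472, 176, 0]) cube([64, 64, 419]);
translate([472, 409, 0]) cube([64, 64, 419]);
translate([1640, 176, 0]) cube([64, 64, 419]);
translate([1640, 409, 0]) cube([64, 64, 419]);


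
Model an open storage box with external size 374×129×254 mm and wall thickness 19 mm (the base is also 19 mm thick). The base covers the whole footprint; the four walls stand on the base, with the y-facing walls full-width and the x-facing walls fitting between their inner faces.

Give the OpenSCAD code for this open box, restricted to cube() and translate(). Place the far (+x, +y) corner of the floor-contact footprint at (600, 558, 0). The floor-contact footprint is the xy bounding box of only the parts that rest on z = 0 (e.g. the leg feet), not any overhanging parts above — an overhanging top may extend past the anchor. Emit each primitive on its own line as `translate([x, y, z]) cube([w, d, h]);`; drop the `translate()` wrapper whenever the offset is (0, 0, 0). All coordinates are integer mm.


translate([226, 429, 0]) cube([374, 129, 19]);
translate([226, 429, 19]) cube([374, 19, 235]);
translate([226, 539, 19]) cube([374, 19, 235]);
translate([226, 448, 19]) cube([19, 91, 235]);
translate([581, 448, 19]) cube([19, 91, 235]);


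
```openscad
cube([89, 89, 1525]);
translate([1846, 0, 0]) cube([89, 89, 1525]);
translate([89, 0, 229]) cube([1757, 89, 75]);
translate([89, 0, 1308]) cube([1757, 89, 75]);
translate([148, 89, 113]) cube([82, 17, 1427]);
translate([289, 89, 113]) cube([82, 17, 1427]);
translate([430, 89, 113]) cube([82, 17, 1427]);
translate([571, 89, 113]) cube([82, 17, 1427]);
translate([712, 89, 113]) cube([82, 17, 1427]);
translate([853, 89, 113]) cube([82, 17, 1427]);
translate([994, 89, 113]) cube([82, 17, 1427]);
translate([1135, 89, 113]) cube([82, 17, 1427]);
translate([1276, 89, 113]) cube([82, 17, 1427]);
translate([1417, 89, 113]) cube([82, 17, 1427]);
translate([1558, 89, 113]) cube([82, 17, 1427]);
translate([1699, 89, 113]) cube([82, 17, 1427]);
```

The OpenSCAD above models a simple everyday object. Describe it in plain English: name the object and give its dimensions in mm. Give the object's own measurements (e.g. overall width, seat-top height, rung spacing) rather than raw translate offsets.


A fence section. Two 89×89 mm posts, 1525 mm tall, stand on the floor with a clear span of 1757 mm between their inner faces. Two horizontal rails of 89×75 mm section span the gap between the posts with their undersides at z = 229 mm and z = 1308 mm, flush with the posts' −y face. 12 pickets, each 82 mm wide, 17 mm thick and 1427 mm tall, are fixed to the +y face of the rails with their bottoms at z = 113 mm, spaced across the span with a 59 mm gap after the −x post and between neighbouring pickets, with 65 mm left before the +x post.


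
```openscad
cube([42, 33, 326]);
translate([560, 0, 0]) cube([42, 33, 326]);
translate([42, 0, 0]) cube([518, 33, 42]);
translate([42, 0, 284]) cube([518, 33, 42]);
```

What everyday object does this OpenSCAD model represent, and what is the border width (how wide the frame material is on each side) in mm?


A picture frame. The border width is 42 mm.

Four thin pieces enclosing a rectangular opening — a picture frame. The two full-height stiles are 326 mm tall; the top rail sits at z = 284 and is 42 mm tall, so the border above the opening is 326 − 284 = 42 mm, matching the stile x-width.


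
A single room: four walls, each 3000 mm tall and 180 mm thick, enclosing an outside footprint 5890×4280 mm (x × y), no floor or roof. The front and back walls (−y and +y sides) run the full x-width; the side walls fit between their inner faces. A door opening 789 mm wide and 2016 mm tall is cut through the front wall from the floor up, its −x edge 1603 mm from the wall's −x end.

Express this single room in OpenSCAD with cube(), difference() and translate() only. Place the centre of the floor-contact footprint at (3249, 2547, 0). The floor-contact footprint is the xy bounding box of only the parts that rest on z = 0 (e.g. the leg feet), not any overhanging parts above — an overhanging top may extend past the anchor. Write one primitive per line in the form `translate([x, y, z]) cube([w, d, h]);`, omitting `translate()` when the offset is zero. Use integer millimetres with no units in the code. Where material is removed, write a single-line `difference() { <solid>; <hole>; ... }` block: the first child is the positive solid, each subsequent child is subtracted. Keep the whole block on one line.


difference() { translate([304, 407, 0]) cube([5890, 180, 3000]); translate([1907, 407, 0]) cube([789, 180, 2016]); }
translate([304, 4507, 0]) cube([5890, 180, 3000]);
translate([304, 587, 0]) cube([180, 3920, 3000]);
translate([6014, 587, 0]) cube([180, 3920, 3000]);


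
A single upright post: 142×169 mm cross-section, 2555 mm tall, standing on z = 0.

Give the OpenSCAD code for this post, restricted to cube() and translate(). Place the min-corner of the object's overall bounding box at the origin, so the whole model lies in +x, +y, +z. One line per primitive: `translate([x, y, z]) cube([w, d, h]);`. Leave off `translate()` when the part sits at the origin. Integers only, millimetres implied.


cube([142, 169, 2555]);


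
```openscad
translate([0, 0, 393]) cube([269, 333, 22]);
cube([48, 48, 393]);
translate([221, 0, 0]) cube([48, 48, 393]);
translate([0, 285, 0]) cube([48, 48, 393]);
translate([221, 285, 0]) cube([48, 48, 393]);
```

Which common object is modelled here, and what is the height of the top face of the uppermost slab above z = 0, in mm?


A stool. The seat height is 415 mm.

A 269×333×22 slab at z = 393 on four corner posts — a stool. The seat top is 393 + 22 = 415 mm.


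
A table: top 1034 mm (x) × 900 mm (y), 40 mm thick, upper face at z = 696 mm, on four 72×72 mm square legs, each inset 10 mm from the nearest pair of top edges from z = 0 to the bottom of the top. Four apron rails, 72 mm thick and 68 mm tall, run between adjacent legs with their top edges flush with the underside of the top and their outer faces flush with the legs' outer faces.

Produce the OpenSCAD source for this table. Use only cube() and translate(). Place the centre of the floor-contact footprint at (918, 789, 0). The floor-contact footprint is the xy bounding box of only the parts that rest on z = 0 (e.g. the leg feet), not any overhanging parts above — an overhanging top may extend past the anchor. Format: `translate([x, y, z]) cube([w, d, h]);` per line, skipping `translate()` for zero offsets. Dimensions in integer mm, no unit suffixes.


translate([401, 339, 656]) cube([1034, 900, 40]);
translate([411, 349, 0]) cube([72, 72, 656]);
translate([1353, 349, 0]) cube([72, 72, 656]);
translate([411, 1157, 0]) cube([72, 72, 656]);
translate([1353, 1157, 0]) cube([72, 72, 656]);
translate([483, 349, 588]) cube([870, 72, 68]);
translate([483, 1157, 588]) cube([870, 72, 68]);
translate([411, 421, 588]) cube([72, 736, 68]);
translate([1353, 421, 588]) cube([72, 736, 68]);


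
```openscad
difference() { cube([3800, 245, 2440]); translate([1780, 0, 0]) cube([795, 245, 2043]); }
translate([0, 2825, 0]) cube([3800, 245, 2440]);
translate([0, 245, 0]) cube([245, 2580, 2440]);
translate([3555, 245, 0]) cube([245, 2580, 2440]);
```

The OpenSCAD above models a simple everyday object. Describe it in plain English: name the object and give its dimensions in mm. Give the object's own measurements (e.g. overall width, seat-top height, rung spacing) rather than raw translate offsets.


A single room: four walls, each 2440 mm tall and 245 mm thick, enclosing an outside footprint 3800×3070 mm (x × y), no floor or roof. The front and back walls (−y and +y sides) run the full x-width; the side walls fit between their inner faces. A door opening 795 mm wide and 2043 mm tall is cut through the front wall from the floor up, its −x edge 1780 mm from the wall's −x end.


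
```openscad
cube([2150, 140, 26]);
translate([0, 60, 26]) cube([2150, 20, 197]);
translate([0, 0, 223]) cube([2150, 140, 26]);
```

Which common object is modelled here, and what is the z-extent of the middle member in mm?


An I-beam. The web height is 197 mm.

Two wide flanges with a thin centred web — an I-beam. Overall 249 mm minus two 26 mm flanges gives a web of 249 − 2·26 = 197 mm.


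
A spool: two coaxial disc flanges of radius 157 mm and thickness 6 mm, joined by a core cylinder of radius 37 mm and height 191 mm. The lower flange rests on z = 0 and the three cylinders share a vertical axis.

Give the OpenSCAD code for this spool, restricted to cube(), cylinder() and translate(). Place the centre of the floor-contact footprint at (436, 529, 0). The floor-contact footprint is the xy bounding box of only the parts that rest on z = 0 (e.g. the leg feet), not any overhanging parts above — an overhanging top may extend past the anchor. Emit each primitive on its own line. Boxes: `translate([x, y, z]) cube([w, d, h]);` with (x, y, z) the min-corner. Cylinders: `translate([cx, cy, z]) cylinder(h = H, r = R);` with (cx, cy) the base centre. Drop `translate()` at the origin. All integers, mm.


translate([436, 529, 0]) cylinder(h = 6, r = 157);
translate([436, 529, 6]) cylinder(h = 191, r = 37);
translate([436, 529, 197]) cylinder(h = 6, r = 157);


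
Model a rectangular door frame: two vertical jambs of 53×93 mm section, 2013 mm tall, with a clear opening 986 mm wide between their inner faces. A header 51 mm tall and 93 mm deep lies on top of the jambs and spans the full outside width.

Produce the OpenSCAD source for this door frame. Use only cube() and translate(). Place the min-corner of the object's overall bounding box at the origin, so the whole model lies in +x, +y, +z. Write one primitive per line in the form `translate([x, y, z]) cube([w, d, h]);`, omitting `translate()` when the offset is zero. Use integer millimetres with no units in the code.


cube([53, 93, 2013]);
translate([1039, 0, 0]) cube([53, 93, 2013]);
translate([0, 0, 2013]) cube([1092, 93, 51]);


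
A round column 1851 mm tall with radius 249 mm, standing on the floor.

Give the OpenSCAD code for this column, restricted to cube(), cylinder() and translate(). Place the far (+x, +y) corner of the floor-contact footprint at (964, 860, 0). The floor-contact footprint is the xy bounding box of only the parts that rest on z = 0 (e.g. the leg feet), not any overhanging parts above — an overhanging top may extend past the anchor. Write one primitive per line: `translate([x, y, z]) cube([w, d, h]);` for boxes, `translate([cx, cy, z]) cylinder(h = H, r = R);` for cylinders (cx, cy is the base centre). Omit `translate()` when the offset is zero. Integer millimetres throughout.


translate([715, 611, 0]) cylinder(h = 1851, r = 249);


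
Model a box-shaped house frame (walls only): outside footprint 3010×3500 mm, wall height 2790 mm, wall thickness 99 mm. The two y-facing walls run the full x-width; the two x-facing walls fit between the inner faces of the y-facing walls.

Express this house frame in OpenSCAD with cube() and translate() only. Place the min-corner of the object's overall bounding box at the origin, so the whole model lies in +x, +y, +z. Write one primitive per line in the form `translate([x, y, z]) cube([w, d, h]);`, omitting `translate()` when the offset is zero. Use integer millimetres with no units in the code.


cube([3010, 99, 2790]);
translate([0, 3401, 0]) cube([3010, 99, 2790]);
translate([0, 99, 0]) cube([99, 3302, 2790]);
translate([2911, 99, 0]) cube([99, 3302, 2790]);


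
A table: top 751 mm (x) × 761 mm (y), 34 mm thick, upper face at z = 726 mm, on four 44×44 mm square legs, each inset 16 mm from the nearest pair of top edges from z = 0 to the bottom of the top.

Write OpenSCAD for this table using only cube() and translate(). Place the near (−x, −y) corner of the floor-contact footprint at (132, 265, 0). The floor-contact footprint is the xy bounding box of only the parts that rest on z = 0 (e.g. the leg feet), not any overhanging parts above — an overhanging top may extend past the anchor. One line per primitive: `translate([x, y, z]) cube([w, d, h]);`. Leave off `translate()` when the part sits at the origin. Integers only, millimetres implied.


translate([116, 249, 692]) cube([751, 761, 34]);
translate([132, 265, 0]) cube([44, 44, 692]);
translate([807, 265, 0]) cube([44, 44, 692]);
translate([132, 950, 0]) cube([44, 44, 692]);
translate([807, 950, 0]) cube([44, 44, 692]);


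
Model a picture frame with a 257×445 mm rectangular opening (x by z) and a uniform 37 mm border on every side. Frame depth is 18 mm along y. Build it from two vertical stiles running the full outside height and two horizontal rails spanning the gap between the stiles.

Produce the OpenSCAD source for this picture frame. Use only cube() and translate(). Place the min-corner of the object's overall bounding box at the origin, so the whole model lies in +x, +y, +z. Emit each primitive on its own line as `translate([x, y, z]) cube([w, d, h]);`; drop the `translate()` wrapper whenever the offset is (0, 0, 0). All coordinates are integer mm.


cube([37, 18, 519]);
translate([294, 0, 0]) cube([37, 18, 519]);
translate([37, 0, 0]) cube([257, 18, 37]);
translate([37, 0, 482]) cube([257, 18, 37]);


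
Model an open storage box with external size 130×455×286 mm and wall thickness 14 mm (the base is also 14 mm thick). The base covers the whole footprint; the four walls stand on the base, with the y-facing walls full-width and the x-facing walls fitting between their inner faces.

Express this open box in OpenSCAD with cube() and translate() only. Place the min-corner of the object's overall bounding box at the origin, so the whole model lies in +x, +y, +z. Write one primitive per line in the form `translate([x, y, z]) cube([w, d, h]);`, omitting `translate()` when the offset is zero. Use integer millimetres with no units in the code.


cube([130, 455, 14]);
translate([0, 0, 14]) cube([130, 14, 272]);
translate([0, 441, 14]) cube([130, 14, 272]);
translate([0, 14, 14]) cube([14, 427, 272]);
translate([116, 14, 14]) cube([14, 427, 272]);


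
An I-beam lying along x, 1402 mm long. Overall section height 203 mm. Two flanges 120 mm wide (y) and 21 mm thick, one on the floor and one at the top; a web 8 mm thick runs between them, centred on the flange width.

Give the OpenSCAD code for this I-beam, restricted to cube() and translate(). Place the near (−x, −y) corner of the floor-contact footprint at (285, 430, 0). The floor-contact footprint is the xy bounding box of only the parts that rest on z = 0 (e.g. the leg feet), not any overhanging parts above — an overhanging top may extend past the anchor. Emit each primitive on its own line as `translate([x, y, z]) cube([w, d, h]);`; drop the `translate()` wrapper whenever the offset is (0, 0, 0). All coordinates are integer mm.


translate([285, 430, 0]) cube([1402, 120, 21]);
translate([285, 486, 21]) cube([1402, 8, 161]);
translate([285, 430, 182]) cube([1402, 120, 21]);


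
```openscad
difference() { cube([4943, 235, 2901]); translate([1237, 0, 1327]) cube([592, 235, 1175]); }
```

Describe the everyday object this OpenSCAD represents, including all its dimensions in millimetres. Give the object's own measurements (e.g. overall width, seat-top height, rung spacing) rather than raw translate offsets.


A wall 4943 mm long (x), 235 mm thick (y), 2901 mm tall, with a rectangular window opening cut through it. The opening is 592 mm wide and 1175 mm tall; its sill is at z = 1327 mm and its near (−x) edge is 1237 mm from the wall's −x end. The opening passes through the full wall thickness.


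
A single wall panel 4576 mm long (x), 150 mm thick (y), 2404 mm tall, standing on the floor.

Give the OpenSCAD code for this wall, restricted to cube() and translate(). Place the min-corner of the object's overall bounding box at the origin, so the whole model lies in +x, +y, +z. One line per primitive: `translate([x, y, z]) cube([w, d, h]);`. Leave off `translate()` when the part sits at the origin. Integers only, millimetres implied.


cube([4576, 150, 2404]);


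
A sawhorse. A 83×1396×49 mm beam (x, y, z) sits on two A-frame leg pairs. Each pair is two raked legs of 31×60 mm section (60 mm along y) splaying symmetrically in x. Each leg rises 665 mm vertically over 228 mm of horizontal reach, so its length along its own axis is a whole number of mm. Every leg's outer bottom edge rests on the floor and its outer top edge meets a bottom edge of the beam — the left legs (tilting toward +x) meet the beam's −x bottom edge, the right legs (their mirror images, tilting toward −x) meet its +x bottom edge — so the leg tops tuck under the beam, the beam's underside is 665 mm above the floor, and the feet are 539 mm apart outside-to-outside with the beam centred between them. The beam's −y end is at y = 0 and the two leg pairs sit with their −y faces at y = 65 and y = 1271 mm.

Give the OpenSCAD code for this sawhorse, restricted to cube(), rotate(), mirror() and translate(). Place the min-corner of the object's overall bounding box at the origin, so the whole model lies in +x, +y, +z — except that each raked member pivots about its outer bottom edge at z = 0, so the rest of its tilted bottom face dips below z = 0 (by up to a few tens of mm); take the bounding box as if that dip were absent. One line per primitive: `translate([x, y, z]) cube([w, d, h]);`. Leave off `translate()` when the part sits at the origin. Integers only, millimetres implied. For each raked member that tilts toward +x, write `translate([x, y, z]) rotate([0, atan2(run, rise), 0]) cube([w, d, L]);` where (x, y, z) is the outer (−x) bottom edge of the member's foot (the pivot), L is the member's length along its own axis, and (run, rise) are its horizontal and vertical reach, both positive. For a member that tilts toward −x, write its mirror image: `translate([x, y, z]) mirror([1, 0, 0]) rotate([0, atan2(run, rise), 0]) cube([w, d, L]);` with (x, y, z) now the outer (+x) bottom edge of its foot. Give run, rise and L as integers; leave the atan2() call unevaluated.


translate([228, 0, 665]) cube([83, 1396, 49]);
translate([0, 65, 0]) rotate([0, atan2(228, 665), 0]) cube([31, 60, 703]);
translate([539, 65, 0]) mirror([1, 0, 0]) rotate([0, atan2(228, 665), 0]) cube([31, 60, 703]);
translate([0, 1271, 0]) rotate([0, atan2(228, 665), 0]) cube([31, 60, 703]);
translate([539, 1271, 0]) mirror([1, 0, 0]) rotate([0, atan2(228, 665), 0]) cube([31, 60, 703]);


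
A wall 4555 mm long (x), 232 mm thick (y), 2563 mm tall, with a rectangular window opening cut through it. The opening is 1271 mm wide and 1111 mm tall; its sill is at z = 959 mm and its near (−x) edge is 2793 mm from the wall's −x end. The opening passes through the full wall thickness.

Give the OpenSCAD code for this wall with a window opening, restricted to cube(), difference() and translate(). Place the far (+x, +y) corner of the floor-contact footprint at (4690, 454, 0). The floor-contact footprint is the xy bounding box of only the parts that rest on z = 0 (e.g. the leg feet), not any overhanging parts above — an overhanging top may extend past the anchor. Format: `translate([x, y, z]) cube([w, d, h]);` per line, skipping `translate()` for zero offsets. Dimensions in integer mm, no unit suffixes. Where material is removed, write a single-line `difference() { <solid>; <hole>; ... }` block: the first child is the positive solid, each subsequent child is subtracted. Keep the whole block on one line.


difference() { translate([135, 222, 0]) cube([4555, 232, 2563]); translate([2928, 222, 959]) cube([1271, 232, 1111]); }


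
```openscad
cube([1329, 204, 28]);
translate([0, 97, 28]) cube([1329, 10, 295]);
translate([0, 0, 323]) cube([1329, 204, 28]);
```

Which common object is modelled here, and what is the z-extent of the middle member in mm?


An I-beam. The web height is 295 mm.

Two wide flanges with a thin centred web — an I-beam. Overall 351 mm minus two 28 mm flanges gives a web of 351 − 2·28 = 295 mm.


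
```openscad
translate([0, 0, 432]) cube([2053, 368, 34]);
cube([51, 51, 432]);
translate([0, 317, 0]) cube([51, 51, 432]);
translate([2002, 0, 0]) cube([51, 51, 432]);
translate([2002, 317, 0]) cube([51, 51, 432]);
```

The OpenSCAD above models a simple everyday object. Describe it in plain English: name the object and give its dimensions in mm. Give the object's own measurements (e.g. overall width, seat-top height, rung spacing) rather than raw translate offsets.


A bench: a 2053×368 mm seat slab, 34 mm thick, top at z = 466 mm, on four 51×51 mm square legs flush with the seat corners and standing on z = 0.


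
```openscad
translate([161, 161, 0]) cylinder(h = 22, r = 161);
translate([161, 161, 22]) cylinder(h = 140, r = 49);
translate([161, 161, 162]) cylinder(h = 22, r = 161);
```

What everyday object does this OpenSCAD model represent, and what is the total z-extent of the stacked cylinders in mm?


A spool. The overall height is 184 mm.

Three coaxial cylinders, large–small–large — a spool. Two 22 mm flanges and a 140 mm core give 22 + 140 + 22 = 184 mm.


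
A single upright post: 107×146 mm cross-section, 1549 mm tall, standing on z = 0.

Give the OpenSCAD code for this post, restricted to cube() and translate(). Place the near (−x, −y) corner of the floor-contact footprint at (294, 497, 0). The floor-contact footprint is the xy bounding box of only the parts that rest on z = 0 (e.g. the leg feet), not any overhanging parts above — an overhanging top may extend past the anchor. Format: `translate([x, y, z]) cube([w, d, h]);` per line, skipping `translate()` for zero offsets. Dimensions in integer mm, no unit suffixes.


translate([294, 497, 0]) cube([107, 146, 1549]);


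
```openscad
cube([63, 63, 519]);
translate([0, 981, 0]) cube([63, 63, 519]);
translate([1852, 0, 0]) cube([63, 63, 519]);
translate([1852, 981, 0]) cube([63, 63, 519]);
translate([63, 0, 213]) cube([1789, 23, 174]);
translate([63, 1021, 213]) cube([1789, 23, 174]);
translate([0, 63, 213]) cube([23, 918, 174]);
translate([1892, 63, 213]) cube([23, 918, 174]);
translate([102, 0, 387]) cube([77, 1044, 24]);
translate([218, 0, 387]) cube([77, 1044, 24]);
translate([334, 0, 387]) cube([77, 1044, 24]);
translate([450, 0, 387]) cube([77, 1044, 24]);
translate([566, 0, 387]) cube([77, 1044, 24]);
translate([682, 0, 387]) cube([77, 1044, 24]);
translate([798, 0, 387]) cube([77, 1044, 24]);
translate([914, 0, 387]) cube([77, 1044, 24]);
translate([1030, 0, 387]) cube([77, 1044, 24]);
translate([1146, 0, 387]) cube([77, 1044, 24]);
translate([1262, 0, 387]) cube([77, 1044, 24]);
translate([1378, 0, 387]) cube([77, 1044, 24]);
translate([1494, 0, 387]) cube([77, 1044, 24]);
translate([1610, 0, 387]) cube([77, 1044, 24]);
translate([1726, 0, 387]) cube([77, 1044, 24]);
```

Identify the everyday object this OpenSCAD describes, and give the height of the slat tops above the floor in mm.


A bed frame. The slat-top height is 411 mm.

Four posts, four rails, and a row of slats — a bed frame. Slats sit on the rails at z = 213 + 174 = 387; with slat thickness 24, the top is 411 mm.


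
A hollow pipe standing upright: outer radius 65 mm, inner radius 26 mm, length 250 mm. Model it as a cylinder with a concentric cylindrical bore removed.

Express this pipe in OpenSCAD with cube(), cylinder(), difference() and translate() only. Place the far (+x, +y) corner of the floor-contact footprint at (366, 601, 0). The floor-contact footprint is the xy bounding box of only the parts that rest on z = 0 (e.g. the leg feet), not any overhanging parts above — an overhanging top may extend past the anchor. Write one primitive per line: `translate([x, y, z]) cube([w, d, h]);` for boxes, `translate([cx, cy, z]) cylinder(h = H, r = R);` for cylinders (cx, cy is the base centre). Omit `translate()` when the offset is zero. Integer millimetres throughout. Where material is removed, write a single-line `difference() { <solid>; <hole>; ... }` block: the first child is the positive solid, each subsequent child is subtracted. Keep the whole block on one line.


difference() { translate([301, 536, 0]) cylinder(h = 250, r = 65); translate([301, 536, 0]) cylinder(h = 250, r = 26); }


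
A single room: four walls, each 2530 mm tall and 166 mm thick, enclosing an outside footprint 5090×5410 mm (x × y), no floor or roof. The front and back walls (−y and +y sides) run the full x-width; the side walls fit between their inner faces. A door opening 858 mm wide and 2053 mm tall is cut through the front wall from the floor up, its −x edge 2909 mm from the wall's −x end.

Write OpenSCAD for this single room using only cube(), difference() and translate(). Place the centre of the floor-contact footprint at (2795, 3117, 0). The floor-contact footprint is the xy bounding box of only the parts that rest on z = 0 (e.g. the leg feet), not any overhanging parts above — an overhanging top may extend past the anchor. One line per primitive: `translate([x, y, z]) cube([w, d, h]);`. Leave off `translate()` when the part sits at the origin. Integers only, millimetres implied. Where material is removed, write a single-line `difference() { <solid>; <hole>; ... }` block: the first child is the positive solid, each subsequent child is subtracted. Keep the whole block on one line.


difference() { translate([250, 412, 0]) cube([5090, 166, 2530]); translate([3159, 412, 0]) cube([858, 166, 2053]); }
translate([250, 5656, 0]) cube([5090, 166, 2530]);
translate([250, 578, 0]) cube([166, 5078, 2530]);
translate([5174, 578, 0]) cube([166, 5078, 2530]);


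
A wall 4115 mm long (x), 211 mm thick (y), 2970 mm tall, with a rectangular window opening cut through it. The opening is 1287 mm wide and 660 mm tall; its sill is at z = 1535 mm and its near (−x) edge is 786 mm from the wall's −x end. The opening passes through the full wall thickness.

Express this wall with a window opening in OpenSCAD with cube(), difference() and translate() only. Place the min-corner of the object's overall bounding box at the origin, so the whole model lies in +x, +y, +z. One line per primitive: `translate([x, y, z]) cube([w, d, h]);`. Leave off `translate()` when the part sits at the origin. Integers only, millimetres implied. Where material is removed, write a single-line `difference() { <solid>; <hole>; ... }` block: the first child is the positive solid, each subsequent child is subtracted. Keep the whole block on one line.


difference() { cube([4115, 211, 2970]); translate([786, 0, 1535]) cube([1287, 211, 660]); }


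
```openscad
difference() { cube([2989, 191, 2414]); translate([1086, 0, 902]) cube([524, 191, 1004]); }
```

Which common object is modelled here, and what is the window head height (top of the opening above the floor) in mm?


A wall with a window opening. The window head height is 1906 mm.

A wall with a rectangular opening subtracted — a window. Sill at z = 902, opening 1004 mm tall, so the head is at 902 + 1004 = 1906 mm.


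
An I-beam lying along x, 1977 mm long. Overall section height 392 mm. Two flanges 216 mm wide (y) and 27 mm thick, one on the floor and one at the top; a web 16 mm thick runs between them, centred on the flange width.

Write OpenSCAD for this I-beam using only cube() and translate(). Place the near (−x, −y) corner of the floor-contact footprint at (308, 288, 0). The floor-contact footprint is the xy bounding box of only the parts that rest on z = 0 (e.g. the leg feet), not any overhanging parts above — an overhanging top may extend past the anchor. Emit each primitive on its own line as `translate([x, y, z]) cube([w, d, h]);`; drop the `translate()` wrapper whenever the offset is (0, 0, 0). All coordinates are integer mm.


translate([308, 288, 0]) cube([1977, 216, 27]);
translate([308, 388, 27]) cube([1977, 16, 338]);
translate([308, 288, 365]) cube([1977, 216, 27]);


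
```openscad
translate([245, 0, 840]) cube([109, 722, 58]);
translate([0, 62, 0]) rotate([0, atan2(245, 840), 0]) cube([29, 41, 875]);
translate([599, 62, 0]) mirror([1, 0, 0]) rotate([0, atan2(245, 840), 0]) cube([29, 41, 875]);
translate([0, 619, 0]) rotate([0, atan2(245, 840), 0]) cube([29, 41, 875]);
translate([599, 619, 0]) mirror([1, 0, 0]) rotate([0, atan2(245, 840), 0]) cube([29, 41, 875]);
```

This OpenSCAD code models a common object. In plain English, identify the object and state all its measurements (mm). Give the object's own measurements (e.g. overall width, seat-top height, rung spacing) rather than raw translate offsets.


A sawhorse. A 109×722×58 mm beam (x, y, z) sits on two A-frame leg pairs. Each pair is two raked legs of 29×41 mm section (41 mm along y) splaying symmetrically in x. Each leg rises 840 mm vertically over 245 mm of horizontal reach and is 875 mm long along its own axis. Every leg's outer bottom edge rests on the floor and its outer top edge meets a bottom edge of the beam — the left legs (tilting toward +x) meet the beam's −x bottom edge, the right legs (their mirror images, tilting toward −x) meet its +x bottom edge — so the leg tops tuck under the beam, the beam's underside is 840 mm above the floor, and the feet are 599 mm apart outside-to-outside with the beam centred between them. The two leg pairs are set in 62 mm from either end of the beam.


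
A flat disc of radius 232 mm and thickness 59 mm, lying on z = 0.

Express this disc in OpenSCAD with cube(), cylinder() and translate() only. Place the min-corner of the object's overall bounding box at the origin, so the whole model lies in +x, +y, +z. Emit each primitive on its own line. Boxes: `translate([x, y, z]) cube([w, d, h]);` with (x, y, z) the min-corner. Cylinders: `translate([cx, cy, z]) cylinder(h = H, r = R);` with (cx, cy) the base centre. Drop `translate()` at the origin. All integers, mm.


translate([232, 232, 0]) cylinder(h = 59, r = 232);
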